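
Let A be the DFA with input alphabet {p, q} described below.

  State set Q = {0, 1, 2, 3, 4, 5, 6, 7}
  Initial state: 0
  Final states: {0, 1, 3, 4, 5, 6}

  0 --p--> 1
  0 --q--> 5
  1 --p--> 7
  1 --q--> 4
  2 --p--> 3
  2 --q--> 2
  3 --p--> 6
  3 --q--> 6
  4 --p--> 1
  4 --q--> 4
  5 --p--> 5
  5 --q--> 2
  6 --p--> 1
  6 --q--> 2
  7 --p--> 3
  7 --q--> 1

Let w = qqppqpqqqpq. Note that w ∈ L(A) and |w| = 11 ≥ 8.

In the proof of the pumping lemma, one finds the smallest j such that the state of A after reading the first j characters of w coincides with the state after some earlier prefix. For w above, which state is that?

Run of A on w = q q p p q p q q q p q:
  step 0: 0  (start)
  step 1: 5  (read q: 0→5)
  step 2: 2  (read q: 5→2)
  step 3: 3  (read p: 2→3)
  step 4: 6  (read p: 3→6)
  step 5: 2  (read q: 6→2)   ← first repeat (2 seen earlier)
  step 6: 3  (read p: 2→3)
  step 7: 6  (read q: 3→6)
  step 8: 2  (read q: 6→2)
  step 9: 2  (read q: 2→2)
  step 10: 3  (read p: 2→3)
  step 11: 6  (read q: 3→6)

The earliest repeat is at step j = 5: A is in 2, which it already visited at step i = 2.
Since A has 8 states, any run of length ≥ 8 visits 8+1 states, so by pigeonhole some state repeats within the first 8 steps — that repeat gives the pumpable loop.

2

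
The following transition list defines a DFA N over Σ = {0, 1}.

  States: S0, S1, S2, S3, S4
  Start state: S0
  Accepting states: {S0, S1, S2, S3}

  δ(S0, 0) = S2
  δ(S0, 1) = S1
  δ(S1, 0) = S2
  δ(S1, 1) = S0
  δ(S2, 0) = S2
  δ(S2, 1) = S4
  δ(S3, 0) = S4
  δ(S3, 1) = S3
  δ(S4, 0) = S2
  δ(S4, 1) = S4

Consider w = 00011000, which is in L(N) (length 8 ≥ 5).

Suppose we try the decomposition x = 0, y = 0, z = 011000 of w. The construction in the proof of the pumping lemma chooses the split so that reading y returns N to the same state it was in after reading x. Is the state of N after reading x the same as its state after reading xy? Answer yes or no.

yes

State sequence: S0 -0-> S2 -0-> S2

After x (step 1): S2. After xy (step 2): S2.
They match, so y = 0 drives N around a cycle from S2 back to itself; pumping y any number of times keeps N in S2 before reading z, and xyⁱz ∈ L(N) for every i ≥ 0.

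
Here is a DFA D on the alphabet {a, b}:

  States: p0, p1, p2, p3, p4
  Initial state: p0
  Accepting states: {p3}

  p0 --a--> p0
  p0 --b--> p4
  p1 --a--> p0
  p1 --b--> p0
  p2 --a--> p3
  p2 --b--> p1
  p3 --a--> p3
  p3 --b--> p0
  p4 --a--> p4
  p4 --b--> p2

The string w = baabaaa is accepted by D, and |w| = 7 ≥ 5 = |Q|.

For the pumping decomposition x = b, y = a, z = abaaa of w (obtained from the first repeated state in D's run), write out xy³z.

xy^3z = b·a·a·a·abaaa = baaaabaaa.
Reading y = a takes D from p4 back to p4, so after x·y·y·y the machine is still in p4, and z then leads to the accepting state p3. Hence baaaabaaa ∈ L(D).

baaaabaaa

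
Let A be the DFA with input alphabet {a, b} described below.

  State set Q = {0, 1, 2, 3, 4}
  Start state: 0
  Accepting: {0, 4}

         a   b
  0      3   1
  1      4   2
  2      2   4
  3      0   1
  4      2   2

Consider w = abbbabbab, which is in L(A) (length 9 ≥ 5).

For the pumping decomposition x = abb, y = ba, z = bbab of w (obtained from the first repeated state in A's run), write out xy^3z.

xy^3z = abb·ba·ba·ba·bbab = abbbabababbab.
Reading y = ba takes A from 2 back to 2, so after x·y·y·y the machine is still in 2, and z then leads to the accepting state 4. Hence abbbabababbab ∈ L(A).

abbbabababbab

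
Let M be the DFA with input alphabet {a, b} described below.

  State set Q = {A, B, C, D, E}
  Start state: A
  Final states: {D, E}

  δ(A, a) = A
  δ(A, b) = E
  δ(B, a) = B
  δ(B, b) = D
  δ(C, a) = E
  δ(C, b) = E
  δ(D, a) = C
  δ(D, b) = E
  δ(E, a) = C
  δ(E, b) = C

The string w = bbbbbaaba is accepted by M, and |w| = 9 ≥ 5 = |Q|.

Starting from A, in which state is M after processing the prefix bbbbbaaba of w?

State sequence: A -b-> E -b-> C -b-> E -b-> C -b-> E -a-> C -a-> E -b-> C -a-> E

After reading 9 characters, M is in state E.
(This kind of state-tracing is the core of the pumping-lemma construction: with 5 states, pigeonhole forces a repeat within the first 5 steps.)

E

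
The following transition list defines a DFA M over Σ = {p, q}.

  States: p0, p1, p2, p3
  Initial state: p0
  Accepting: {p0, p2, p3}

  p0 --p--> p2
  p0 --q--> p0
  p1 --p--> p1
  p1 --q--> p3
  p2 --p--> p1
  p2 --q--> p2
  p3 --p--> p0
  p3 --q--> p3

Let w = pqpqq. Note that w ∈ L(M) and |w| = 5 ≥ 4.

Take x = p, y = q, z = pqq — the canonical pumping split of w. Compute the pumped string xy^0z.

xy⁰z = xz = p·pqq = ppqq.
Reading y = q takes M from p2 back to p2, so after x the machine is still in p2, and z then leads to the accepting state p3. Hence ppqq ∈ L(M).

ppqq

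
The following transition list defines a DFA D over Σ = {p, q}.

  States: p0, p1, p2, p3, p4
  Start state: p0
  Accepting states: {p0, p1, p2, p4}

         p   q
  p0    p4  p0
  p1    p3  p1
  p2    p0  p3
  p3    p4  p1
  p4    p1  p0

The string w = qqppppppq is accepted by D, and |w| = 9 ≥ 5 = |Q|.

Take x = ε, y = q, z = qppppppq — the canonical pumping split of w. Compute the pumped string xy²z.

xy^2z = ε·q·q·qppppppq = qqqppppppq.
Reading y = q takes D from p0 back to p0, so after x·y·y the machine is still in p0, and z then leads to the accepting state p1. Hence qqqppppppq ∈ L(D).

qqqppppppq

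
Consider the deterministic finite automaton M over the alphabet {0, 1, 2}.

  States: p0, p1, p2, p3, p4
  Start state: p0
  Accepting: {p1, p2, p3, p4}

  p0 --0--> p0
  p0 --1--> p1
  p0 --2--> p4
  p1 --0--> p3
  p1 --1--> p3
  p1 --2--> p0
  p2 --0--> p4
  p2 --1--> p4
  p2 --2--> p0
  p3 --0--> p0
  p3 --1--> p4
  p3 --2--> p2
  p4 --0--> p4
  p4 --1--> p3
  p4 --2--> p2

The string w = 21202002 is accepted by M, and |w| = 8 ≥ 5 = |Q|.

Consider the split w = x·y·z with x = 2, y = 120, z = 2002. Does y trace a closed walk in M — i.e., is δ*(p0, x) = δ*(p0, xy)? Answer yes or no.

yes

Run of M on the first 4 characters of w = 2 1 2 0:
  step 0: p0  (start)
  step 1: p4  (read 2: p0→p4)
  step 2: p3  (read 1: p4→p3)
  step 3: p2  (read 2: p3→p2)
  step 4: p4  (read 0: p2→p4)

After x (step 1): p4. After xy (step 4): p4.
They match, so y = 120 drives M around a cycle from p4 back to itself; pumping y any number of times keeps M in p4 before reading z, and xyⁱz ∈ L(M) for every i ≥ 0.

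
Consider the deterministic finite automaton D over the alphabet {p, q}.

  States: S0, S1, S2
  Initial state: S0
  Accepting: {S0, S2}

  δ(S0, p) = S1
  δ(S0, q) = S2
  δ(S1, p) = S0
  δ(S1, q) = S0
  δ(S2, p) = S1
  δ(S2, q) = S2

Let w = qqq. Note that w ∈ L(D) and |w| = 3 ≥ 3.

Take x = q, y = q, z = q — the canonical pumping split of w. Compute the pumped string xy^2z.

qqqq

xy^2z = q·q·q·q = qqqq.
Reading y = q takes D from S2 back to S2, so after x·y·y the machine is still in S2, and z then leads to the accepting state S2. Hence qqqq ∈ L(D).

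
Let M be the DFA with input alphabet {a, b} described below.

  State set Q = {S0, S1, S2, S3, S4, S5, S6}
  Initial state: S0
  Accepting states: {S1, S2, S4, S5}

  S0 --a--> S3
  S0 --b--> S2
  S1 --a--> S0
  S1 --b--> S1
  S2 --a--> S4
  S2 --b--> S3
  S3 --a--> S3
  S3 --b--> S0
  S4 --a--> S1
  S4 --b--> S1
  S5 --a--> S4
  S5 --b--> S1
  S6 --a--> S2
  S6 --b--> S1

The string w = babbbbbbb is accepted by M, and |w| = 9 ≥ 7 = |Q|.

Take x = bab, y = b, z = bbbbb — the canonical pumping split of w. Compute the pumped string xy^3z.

babbbbbbbbb

xy^3z = bab·b·b·b·bbbbb = babbbbbbbbb.
Reading y = b takes M from S1 back to S1, so after x·y·y·y the machine is still in S1, and z then leads to the accepting state S1. Hence babbbbbbbbb ∈ L(M).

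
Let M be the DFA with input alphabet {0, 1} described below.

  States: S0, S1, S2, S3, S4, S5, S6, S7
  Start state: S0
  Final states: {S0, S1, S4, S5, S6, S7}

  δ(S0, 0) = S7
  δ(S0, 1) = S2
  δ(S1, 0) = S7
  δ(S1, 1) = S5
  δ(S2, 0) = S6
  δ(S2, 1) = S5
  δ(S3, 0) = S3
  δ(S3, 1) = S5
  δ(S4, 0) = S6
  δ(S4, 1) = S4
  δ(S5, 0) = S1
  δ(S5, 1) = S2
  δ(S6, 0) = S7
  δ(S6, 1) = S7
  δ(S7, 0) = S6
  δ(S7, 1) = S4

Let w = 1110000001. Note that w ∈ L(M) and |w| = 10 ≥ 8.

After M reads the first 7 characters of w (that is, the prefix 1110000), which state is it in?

State sequence: S0 -1-> S2 -1-> S5 -1-> S2 -0-> S6 -0-> S7 -0-> S6 -0-> S7

After reading 7 characters, M is in state S7.

S7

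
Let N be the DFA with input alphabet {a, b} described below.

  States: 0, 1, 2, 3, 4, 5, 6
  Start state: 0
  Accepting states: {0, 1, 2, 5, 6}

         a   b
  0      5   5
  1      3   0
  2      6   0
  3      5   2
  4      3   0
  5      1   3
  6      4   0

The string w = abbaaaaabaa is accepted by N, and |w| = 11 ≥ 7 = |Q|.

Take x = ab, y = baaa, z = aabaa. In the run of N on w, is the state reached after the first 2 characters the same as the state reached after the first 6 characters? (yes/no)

yes

State sequence: 0 -a-> 5 -b-> 3 -b-> 2 -a-> 6 -a-> 4 -a-> 3

After x (step 2): 3. After xy (step 6): 3.
They match, so y = baaa drives N around a cycle from 3 back to itself; pumping y any number of times keeps N in 3 before reading z, and xyⁱz ∈ L(N) for every i ≥ 0.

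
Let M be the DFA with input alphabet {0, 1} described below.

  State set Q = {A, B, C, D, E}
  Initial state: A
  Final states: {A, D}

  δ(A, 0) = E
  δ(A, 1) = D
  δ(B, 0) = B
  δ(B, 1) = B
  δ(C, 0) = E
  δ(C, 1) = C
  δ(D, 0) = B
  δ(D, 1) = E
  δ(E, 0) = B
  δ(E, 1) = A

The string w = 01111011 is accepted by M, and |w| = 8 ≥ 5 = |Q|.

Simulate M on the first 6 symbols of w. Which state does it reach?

E

State sequence: A -0-> E -1-> A -1-> D -1-> E -1-> A -0-> E

After reading 6 characters, M is in state E.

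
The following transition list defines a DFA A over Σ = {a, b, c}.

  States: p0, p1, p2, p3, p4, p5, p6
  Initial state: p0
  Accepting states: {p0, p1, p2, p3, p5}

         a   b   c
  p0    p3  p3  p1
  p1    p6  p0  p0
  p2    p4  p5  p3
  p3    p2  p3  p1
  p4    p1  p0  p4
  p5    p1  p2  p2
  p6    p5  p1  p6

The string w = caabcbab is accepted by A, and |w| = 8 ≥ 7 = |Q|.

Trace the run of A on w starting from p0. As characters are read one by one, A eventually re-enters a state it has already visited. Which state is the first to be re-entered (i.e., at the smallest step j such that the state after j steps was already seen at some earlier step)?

State sequence: p0 -c-> p1 -a-> p6 -a-> p5 -b-> p2 -c-> p3 -b-> p3 -a-> p2 -b-> p5
First repeat at step 6: p3 was already visited.

The earliest repeat is at step j = 6: A is in p3, which it already visited at step i = 5.
The DFA has 7 states, so the proof of the pumping lemma guarantees a repeated state among the first 7+1 visited; the segment between the two visits is the pumpable y.

p3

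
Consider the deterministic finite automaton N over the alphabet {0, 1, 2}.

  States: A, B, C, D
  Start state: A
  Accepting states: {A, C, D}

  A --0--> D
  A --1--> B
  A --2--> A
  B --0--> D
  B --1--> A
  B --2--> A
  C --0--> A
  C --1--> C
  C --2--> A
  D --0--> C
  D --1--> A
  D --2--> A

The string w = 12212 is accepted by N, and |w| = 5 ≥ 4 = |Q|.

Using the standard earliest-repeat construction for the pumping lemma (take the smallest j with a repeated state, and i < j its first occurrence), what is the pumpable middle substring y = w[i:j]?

Run of N on w = 1 2 2 1 2:
  step 0: A  (start)
  step 1: B  (read 1: A→B)
  step 2: A  (read 2: B→A)   ← first repeat (A seen earlier)
  step 3: A  (read 2: A→A)
  step 4: B  (read 1: A→B)
  step 5: A  (read 2: B→A)

So i = 0, j = 2, giving x = w[0:0] = ε, y = w[0:2] = 12, z = w[2:5] = 212.
Check: |xy| = 2 ≤ 4 and |y| = 2 ≥ 1. Reading y takes N from A back to A, so every xyⁱz is accepted.
With |Q| = 4, pigeonhole forces a state repeat no later than step 4; the substring read between the first and second visits to that state can be pumped.

12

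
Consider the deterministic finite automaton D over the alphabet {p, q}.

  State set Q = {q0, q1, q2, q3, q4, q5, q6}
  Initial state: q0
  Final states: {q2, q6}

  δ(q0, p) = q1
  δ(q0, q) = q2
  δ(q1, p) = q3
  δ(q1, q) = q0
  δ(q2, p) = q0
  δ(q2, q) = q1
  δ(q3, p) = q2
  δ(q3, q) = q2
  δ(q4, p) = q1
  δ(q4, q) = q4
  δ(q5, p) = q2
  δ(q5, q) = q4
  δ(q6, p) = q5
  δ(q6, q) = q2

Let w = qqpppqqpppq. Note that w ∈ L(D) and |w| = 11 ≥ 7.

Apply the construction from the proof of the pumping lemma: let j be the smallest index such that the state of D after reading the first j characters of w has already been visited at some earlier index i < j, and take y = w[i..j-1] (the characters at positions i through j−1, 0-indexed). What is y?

qpp

State sequence: q0 -q-> q2 -q-> q1 -p-> q3 -p-> q2 -p-> q0 -q-> q2 -q-> q1 -p-> q3 -p-> q2 -p-> q0 -q-> q2
First repeat at step 4: q2 was already visited.

So i = 1, j = 4, giving x = w[0:1] = q, y = w[1:4] = qpp, z = w[4:11] = pqqpppq.
Check: |xy| = 4 ≤ 7 and |y| = 3 ≥ 1. Reading y takes D from q2 back to q2, so every xyⁱz is accepted.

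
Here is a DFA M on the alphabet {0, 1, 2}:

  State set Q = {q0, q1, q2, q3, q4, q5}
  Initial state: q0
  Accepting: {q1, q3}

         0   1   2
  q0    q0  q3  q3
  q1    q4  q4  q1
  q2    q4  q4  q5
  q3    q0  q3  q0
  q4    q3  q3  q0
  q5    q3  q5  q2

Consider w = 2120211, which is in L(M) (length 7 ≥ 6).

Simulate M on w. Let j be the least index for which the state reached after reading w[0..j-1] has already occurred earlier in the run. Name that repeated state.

State sequence: q0 -2-> q3 -1-> q3 -2-> q0 -0-> q0 -2-> q3 -1-> q3 -1-> q3
First repeat at step 2: q3 was already visited.

The earliest repeat is at step j = 2: M is in q3, which it already visited at step i = 1.

q3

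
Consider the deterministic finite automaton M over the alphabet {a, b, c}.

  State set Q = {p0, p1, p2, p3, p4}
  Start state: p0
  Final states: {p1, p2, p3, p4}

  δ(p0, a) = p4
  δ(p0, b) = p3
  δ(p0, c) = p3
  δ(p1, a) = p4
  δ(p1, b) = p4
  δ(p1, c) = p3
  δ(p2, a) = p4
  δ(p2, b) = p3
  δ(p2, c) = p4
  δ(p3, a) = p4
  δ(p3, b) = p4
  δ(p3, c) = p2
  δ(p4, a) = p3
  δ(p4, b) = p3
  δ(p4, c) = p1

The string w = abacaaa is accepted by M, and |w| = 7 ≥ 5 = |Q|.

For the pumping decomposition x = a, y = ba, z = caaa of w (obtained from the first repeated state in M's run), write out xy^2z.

ababacaaa

xy^2z = a·ba·ba·caaa = ababacaaa.
Reading y = ba takes M from p4 back to p4, so after x·y·y the machine is still in p4, and z then leads to the accepting state p4. Hence ababacaaa ∈ L(M).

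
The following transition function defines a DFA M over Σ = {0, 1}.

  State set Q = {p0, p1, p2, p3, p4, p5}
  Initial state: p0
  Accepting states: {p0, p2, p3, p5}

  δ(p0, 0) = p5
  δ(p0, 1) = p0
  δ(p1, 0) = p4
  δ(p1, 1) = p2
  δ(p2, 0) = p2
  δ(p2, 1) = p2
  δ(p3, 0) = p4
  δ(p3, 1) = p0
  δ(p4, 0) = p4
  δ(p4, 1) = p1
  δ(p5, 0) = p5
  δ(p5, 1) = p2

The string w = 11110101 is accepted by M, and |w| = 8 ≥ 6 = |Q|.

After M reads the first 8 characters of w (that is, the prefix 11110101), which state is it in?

p2

Run of M on the first 8 characters of w = 1 1 1 1 0 1 0 1:
  step 0: p0  (start)
  step 1: p0  (read 1: p0→p0)
  step 2: p0  (read 1: p0→p0)
  step 3: p0  (read 1: p0→p0)
  step 4: p0  (read 1: p0→p0)
  step 5: p5  (read 0: p0→p5)
  step 6: p2  (read 1: p5→p2)
  step 7: p2  (read 0: p2→p2)
  step 8: p2  (read 1: p2→p2)

After reading 8 characters, M is in state p2.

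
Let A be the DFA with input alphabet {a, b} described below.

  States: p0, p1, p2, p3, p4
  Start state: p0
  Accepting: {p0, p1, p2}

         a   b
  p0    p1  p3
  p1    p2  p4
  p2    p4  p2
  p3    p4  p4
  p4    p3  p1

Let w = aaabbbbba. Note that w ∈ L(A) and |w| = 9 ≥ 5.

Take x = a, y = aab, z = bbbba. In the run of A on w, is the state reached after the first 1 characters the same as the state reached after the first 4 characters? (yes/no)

yes

State sequence: p0 -a-> p1 -a-> p2 -a-> p4 -b-> p1

After x (step 1): p1. After xy (step 4): p1.
They match, so y = aab drives A around a cycle from p1 back to itself; pumping y any number of times keeps A in p1 before reading z, and xyⁱz ∈ L(A) for every i ≥ 0.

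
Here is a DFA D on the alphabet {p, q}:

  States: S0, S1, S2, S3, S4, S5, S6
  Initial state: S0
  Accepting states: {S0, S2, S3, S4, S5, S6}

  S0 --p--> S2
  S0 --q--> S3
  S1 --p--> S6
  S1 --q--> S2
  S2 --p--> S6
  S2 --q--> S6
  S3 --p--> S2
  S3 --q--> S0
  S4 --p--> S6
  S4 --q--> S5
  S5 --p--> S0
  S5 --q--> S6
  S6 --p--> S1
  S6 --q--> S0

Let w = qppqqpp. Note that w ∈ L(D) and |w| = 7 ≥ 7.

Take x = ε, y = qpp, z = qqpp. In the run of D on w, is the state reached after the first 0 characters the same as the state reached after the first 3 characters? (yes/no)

State sequence: S0 -q-> S3 -p-> S2 -p-> S6

After x (step 0): S0. After xy (step 3): S6.
They differ (S0 ≠ S6), so y is not a cycle from the state after x; this split is not the one the pumping-lemma construction produces, and pumping y need not keep the string in L(D).

no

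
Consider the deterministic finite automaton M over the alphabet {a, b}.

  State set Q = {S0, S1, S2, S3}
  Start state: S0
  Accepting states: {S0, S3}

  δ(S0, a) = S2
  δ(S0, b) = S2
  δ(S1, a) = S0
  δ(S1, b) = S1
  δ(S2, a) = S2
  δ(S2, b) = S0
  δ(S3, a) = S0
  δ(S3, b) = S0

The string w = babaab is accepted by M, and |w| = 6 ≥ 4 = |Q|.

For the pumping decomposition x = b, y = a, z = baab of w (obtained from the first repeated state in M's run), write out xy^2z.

xy^2z = b·a·a·baab = baabaab.
Reading y = a takes M from S2 back to S2, so after x·y·y the machine is still in S2, and z then leads to the accepting state S0. Hence baabaab ∈ L(M).

baabaab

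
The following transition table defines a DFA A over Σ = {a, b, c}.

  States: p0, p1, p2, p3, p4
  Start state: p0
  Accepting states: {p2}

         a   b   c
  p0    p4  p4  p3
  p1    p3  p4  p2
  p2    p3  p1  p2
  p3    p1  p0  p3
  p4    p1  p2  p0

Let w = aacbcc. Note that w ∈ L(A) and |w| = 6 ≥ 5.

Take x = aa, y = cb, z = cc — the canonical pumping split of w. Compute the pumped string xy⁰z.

aacc

xy⁰z = xz = aa·cc = aacc.
Reading y = cb takes A from p1 back to p1, so after x the machine is still in p1, and z then leads to the accepting state p2. Hence aacc ∈ L(A).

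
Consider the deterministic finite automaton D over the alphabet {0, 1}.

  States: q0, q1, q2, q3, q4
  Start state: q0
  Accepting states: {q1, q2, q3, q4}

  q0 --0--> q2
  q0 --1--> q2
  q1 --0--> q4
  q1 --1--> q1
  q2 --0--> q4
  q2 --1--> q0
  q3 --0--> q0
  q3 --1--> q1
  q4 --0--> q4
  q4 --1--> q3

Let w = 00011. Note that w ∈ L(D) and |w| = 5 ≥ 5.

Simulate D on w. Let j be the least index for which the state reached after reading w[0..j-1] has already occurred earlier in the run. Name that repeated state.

q4

Run of D on w = 0 0 0 1 1:
  step 0: q0  (start)
  step 1: q2  (read 0: q0→q2)
  step 2: q4  (read 0: q2→q4)
  step 3: q4  (read 0: q4→q4)   ← first repeat (q4 seen earlier)
  step 4: q3  (read 1: q4→q3)
  step 5: q1  (read 1: q3→q1)

The earliest repeat is at step j = 3: D is in q4, which it already visited at step i = 2.
With |Q| = 5, pigeonhole forces a state repeat no later than step 5; the substring read between the first and second visits to that state can be pumped.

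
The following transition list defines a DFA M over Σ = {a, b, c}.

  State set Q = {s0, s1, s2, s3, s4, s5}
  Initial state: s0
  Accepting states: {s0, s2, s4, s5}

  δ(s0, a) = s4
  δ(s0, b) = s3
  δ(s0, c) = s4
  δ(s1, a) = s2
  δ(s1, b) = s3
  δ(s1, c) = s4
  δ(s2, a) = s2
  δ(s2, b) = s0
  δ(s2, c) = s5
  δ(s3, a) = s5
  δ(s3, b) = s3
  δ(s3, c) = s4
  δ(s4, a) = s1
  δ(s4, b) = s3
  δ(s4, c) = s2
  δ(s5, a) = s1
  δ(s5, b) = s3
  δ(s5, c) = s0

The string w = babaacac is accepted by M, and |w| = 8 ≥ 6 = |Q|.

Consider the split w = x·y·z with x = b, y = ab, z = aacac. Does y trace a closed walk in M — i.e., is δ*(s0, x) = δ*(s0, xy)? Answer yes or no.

yes

State sequence: s0 -b-> s3 -a-> s5 -b-> s3

After x (step 1): s3. After xy (step 3): s3.
They match, so y = ab drives M around a cycle from s3 back to itself; pumping y any number of times keeps M in s3 before reading z, and xyⁱz ∈ L(M) for every i ≥ 0.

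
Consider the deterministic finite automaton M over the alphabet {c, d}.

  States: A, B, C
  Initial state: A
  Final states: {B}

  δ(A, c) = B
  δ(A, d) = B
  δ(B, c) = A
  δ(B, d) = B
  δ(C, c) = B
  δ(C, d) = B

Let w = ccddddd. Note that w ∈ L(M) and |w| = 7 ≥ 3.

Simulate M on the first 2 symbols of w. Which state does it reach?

A

State sequence: A -c-> B -c-> A

After reading 2 characters, M is in state A.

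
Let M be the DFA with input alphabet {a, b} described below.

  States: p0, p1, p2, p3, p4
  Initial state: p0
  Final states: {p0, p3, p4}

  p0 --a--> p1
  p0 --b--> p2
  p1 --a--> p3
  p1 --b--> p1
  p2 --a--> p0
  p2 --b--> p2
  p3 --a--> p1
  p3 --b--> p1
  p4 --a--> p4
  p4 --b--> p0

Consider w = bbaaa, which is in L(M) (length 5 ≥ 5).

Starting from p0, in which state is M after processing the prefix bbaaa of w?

p3

State sequence: p0 -b-> p2 -b-> p2 -a-> p0 -a-> p1 -a-> p3

After reading 5 characters, M is in state p3.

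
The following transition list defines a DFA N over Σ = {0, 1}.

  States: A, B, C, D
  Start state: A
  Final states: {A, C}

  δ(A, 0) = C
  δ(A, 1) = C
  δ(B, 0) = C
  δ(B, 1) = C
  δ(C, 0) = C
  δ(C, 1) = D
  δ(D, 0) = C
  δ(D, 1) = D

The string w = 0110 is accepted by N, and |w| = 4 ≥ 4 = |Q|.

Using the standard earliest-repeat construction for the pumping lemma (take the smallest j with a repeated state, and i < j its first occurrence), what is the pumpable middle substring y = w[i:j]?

1

State sequence: A -0-> C -1-> D -1-> D -0-> C
First repeat at step 3: D was already visited.

So i = 2, j = 3, giving x = w[0:2] = 01, y = w[2:3] = 1, z = w[3:4] = 0.
Check: |xy| = 3 ≤ 4 and |y| = 1 ≥ 1. Reading y takes N from D back to D, so every xyⁱz is accepted.
With |Q| = 4, pigeonhole forces a state repeat no later than step 4; the substring read between the first and second visits to that state can be pumped.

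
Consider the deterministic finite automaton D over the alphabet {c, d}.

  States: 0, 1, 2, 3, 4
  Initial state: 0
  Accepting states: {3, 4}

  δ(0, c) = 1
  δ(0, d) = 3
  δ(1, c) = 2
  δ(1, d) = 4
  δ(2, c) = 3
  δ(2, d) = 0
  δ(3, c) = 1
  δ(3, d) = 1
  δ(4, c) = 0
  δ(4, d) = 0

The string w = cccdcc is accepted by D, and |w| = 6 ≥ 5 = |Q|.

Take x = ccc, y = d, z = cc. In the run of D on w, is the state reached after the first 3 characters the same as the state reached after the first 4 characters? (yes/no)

Run of D on the first 4 characters of w = c c c d:
  step 0: 0  (start)
  step 1: 1  (read c: 0→1)
  step 2: 2  (read c: 1→2)
  step 3: 3  (read c: 2→3)
  step 4: 1  (read d: 3→1)

After x (step 3): 3. After xy (step 4): 1.
They differ (3 ≠ 1), so y is not a cycle from the state after x; this split is not the one the pumping-lemma construction produces, and pumping y need not keep the string in L(D).

no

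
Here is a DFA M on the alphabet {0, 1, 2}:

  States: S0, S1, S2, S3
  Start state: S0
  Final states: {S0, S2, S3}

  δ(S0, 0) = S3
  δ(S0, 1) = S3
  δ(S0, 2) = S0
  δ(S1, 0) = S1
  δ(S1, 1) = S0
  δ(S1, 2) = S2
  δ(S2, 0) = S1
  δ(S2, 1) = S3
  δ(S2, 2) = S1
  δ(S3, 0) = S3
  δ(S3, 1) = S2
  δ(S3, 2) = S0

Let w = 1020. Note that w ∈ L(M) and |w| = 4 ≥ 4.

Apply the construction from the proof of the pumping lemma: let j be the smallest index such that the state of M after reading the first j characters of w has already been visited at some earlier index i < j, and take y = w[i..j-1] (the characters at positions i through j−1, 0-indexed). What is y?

0

State sequence: S0 -1-> S3 -0-> S3 -2-> S0 -0-> S3
First repeat at step 2: S3 was already visited.

So i = 1, j = 2, giving x = w[0:1] = 1, y = w[1:2] = 0, z = w[2:4] = 20.
Check: |xy| = 2 ≤ 4 and |y| = 1 ≥ 1. Reading y takes M from S3 back to S3, so every xyⁱz is accepted.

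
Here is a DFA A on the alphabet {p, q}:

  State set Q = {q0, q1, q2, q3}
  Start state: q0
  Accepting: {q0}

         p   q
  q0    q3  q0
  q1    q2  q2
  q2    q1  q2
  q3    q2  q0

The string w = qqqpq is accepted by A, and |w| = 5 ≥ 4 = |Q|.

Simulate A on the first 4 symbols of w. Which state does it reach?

State sequence: q0 -q-> q0 -q-> q0 -q-> q0 -p-> q3

After reading 4 characters, A is in state q3.

q3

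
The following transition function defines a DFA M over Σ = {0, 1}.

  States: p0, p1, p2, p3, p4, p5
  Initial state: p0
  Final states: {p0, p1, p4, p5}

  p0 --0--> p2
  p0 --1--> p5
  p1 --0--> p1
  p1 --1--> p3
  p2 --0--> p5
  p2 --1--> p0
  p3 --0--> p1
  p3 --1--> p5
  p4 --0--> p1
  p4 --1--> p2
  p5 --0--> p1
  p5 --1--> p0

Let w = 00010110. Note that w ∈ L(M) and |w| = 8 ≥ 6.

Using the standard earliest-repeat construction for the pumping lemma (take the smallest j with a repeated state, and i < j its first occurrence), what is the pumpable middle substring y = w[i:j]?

State sequence: p0 -0-> p2 -0-> p5 -0-> p1 -1-> p3 -0-> p1 -1-> p3 -1-> p5 -0-> p1
First repeat at step 5: p1 was already visited.

So i = 3, j = 5, giving x = w[0:3] = 000, y = w[3:5] = 10, z = w[5:8] = 110.
Check: |xy| = 5 ≤ 6 and |y| = 2 ≥ 1. Reading y takes M from p1 back to p1, so every xyⁱz is accepted.

10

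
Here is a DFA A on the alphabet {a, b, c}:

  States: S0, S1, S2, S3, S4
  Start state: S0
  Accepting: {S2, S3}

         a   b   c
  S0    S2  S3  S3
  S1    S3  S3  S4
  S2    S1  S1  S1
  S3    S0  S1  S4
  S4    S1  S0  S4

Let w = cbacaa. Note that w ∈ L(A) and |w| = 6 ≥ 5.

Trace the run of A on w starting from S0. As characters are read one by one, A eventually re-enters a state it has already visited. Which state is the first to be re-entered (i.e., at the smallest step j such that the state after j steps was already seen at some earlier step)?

Run of A on w = c b a c a a:
  step 0: S0  (start)
  step 1: S3  (read c: S0→S3)
  step 2: S1  (read b: S3→S1)
  step 3: S3  (read a: S1→S3)   ← first repeat (S3 seen earlier)
  step 4: S4  (read c: S3→S4)
  step 5: S1  (read a: S4→S1)
  step 6: S3  (read a: S1→S3)

The earliest repeat is at step j = 3: A is in S3, which it already visited at step i = 1.
Since A has 5 states, any run of length ≥ 5 visits 5+1 states, so by pigeonhole some state repeats within the first 5 steps — that repeat gives the pumpable loop.

S3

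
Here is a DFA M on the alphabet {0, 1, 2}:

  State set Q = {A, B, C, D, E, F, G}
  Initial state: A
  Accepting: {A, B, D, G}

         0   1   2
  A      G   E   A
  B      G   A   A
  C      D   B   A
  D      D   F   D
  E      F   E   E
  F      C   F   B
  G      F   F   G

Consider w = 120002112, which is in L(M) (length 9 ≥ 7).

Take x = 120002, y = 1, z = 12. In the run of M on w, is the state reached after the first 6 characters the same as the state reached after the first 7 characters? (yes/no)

no

Run of M on the first 7 characters of w = 1 2 0 0 0 2 1:
  step 0: A  (start)
  step 1: E  (read 1: A→E)
  step 2: E  (read 2: E→E)
  step 3: F  (read 0: E→F)
  step 4: C  (read 0: F→C)
  step 5: D  (read 0: C→D)
  step 6: D  (read 2: D→D)
  step 7: F  (read 1: D→F)

After x (step 6): D. After xy (step 7): F.
They differ (D ≠ F), so y is not a cycle from the state after x; this split is not the one the pumping-lemma construction produces, and pumping y need not keep the string in L(M).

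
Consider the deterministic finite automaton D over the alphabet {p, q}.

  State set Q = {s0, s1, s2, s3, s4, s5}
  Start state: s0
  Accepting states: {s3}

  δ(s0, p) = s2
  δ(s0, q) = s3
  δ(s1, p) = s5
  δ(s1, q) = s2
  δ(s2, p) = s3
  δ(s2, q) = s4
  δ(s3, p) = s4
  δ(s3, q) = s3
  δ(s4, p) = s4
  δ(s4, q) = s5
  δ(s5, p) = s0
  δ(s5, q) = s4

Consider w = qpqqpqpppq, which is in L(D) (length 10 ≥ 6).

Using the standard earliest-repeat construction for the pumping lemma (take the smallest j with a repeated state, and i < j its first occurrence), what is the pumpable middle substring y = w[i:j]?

qq

Run of D on w = q p q q p q p p p q:
  step 0: s0  (start)
  step 1: s3  (read q: s0→s3)
  step 2: s4  (read p: s3→s4)
  step 3: s5  (read q: s4→s5)
  step 4: s4  (read q: s5→s4)   ← first repeat (s4 seen earlier)
  step 5: s4  (read p: s4→s4)
  step 6: s5  (read q: s4→s5)
  step 7: s0  (read p: s5→s0)
  step 8: s2  (read p: s0→s2)
  step 9: s3  (read p: s2→s3)
  step 10: s3  (read q: s3→s3)

So i = 2, j = 4, giving x = w[0:2] = qp, y = w[2:4] = qq, z = w[4:10] = pqpppq.
Check: |xy| = 4 ≤ 6 and |y| = 2 ≥ 1. Reading y takes D from s4 back to s4, so every xyⁱz is accepted.
Pumping length from the standard proof: p = 6 (the number of states). The repeated state found above gives |xy| = j ≤ 6 and |y| = j − i ≥ 1.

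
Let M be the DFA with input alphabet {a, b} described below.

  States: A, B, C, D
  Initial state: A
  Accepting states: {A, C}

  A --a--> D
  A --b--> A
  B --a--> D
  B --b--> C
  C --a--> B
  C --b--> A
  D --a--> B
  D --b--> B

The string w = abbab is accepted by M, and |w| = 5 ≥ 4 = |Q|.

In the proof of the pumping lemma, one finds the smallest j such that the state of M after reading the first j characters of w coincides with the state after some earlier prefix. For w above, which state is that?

B

Run of M on w = a b b a b:
  step 0: A  (start)
  step 1: D  (read a: A→D)
  step 2: B  (read b: D→B)
  step 3: C  (read b: B→C)
  step 4: B  (read a: C→B)   ← first repeat (B seen earlier)
  step 5: C  (read b: B→C)

The earliest repeat is at step j = 4: M is in B, which it already visited at step i = 2.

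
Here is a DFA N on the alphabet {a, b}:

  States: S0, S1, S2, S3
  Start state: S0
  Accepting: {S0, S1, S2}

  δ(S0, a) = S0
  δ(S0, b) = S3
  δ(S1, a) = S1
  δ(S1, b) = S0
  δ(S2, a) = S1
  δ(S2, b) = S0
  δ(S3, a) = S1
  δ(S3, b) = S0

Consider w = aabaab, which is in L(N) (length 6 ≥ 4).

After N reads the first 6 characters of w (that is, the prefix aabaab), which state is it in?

Run of N on the first 6 characters of w = a a b a a b:
  step 0: S0  (start)
  step 1: S0  (read a: S0→S0)
  step 2: S0  (read a: S0→S0)
  step 3: S3  (read b: S0→S3)
  step 4: S1  (read a: S3→S1)
  step 5: S1  (read a: S1→S1)
  step 6: S0  (read b: S1→S0)

After reading 6 characters, N is in state S0.
(This kind of state-tracing is the core of the pumping-lemma construction: with 4 states, pigeonhole forces a repeat within the first 4 steps.)

S0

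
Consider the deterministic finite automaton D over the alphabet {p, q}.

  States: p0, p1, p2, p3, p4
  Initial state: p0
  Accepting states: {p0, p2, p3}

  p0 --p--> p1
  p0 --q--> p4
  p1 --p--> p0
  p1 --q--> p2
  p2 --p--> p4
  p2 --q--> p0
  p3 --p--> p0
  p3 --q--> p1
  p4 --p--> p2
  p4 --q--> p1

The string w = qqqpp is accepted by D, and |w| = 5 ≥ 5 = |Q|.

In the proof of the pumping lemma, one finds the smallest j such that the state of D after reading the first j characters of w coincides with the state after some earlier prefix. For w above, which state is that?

State sequence: p0 -q-> p4 -q-> p1 -q-> p2 -p-> p4 -p-> p2
First repeat at step 4: p4 was already visited.

The earliest repeat is at step j = 4: D is in p4, which it already visited at step i = 1.
The DFA has 5 states, so the proof of the pumping lemma guarantees a repeated state among the first 5+1 visited; the segment between the two visits is the pumpable y.

p4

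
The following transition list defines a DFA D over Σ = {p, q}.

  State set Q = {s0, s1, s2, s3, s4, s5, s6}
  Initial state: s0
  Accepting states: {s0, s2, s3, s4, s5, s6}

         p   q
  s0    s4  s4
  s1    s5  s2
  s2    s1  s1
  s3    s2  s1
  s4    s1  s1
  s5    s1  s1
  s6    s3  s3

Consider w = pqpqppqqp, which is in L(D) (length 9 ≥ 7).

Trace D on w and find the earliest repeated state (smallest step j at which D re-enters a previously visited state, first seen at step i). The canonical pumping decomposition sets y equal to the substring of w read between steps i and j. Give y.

Run of D on w = p q p q p p q q p:
  step 0: s0  (start)
  step 1: s4  (read p: s0→s4)
  step 2: s1  (read q: s4→s1)
  step 3: s5  (read p: s1→s5)
  step 4: s1  (read q: s5→s1)   ← first repeat (s1 seen earlier)
  step 5: s5  (read p: s1→s5)
  step 6: s1  (read p: s5→s1)
  step 7: s2  (read q: s1→s2)
  step 8: s1  (read q: s2→s1)
  step 9: s5  (read p: s1→s5)

So i = 2, j = 4, giving x = w[0:2] = pq, y = w[2:4] = pq, z = w[4:9] = ppqqp.
Check: |xy| = 4 ≤ 7 and |y| = 2 ≥ 1. Reading y takes D from s1 back to s1, so every xyⁱz is accepted.
Pumping length from the standard proof: p = 7 (the number of states). The repeated state found above gives |xy| = j ≤ 7 and |y| = j − i ≥ 1.

pq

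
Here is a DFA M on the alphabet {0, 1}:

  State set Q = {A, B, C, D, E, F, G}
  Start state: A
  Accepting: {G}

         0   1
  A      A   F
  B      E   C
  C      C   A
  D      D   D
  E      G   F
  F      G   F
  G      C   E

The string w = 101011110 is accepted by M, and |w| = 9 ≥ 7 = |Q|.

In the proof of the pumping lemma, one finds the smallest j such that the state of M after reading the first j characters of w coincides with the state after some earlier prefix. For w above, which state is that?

G

Run of M on w = 1 0 1 0 1 1 1 1 0:
  step 0: A  (start)
  step 1: F  (read 1: A→F)
  step 2: G  (read 0: F→G)
  step 3: E  (read 1: G→E)
  step 4: G  (read 0: E→G)   ← first repeat (G seen earlier)
  step 5: E  (read 1: G→E)
  step 6: F  (read 1: E→F)
  step 7: F  (read 1: F→F)
  step 8: F  (read 1: F→F)
  step 9: G  (read 0: F→G)

The earliest repeat is at step j = 4: M is in G, which it already visited at step i = 2.
The DFA has 7 states, so the proof of the pumping lemma guarantees a repeated state among the first 7+1 visited; the segment between the two visits is the pumpable y.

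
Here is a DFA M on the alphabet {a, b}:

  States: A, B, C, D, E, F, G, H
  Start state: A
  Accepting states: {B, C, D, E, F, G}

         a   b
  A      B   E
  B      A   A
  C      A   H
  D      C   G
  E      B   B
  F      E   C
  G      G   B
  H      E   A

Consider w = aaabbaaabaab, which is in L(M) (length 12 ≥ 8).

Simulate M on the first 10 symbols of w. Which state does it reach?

B

Run of M on the first 10 characters of w = a a a b b a a a b a:
  step 0: A  (start)
  step 1: B  (read a: A→B)
  step 2: A  (read a: B→A)
  step 3: B  (read a: A→B)
  step 4: A  (read b: B→A)
  step 5: E  (read b: A→E)
  step 6: B  (read a: E→B)
  step 7: A  (read a: B→A)
  step 8: B  (read a: A→B)
  step 9: A  (read b: B→A)
  step 10: B  (read a: A→B)

After reading 10 characters, M is in state B.
(This kind of state-tracing is the core of the pumping-lemma construction: with 8 states, pigeonhole forces a repeat within the first 8 steps.)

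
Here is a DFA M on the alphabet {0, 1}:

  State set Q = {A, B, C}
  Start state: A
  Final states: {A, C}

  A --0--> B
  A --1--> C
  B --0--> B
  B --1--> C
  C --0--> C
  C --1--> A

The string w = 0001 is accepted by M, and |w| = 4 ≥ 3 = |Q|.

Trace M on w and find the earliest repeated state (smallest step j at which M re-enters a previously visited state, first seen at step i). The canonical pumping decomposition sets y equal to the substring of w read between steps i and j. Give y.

State sequence: A -0-> B -0-> B -0-> B -1-> C
First repeat at step 2: B was already visited.

So i = 1, j = 2, giving x = w[0:1] = 0, y = w[1:2] = 0, z = w[2:4] = 01.
Check: |xy| = 2 ≤ 3 and |y| = 1 ≥ 1. Reading y takes M from B back to B, so every xyⁱz is accepted.

0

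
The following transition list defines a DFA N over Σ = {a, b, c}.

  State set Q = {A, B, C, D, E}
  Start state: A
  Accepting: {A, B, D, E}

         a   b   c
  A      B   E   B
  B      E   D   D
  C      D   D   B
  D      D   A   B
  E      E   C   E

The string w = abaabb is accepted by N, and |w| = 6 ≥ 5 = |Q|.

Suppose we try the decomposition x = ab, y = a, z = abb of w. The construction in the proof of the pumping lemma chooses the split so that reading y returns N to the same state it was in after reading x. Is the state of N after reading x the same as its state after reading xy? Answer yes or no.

Run of N on the first 3 characters of w = a b a:
  step 0: A  (start)
  step 1: B  (read a: A→B)
  step 2: D  (read b: B→D)
  step 3: D  (read a: D→D)

After x (step 2): D. After xy (step 3): D.
They match, so y = a drives N around a cycle from D back to itself; pumping y any number of times keeps N in D before reading z, and xyⁱz ∈ L(N) for every i ≥ 0.

yes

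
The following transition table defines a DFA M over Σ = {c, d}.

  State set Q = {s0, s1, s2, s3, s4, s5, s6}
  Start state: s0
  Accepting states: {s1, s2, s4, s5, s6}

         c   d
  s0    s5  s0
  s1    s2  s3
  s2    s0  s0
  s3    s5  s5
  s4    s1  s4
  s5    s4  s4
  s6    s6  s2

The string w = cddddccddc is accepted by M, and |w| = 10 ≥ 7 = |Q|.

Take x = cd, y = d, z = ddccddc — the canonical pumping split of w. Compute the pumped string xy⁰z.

cdddccddc

xy⁰z = xz = cd·ddccddc = cdddccddc.
Reading y = d takes M from s4 back to s4, so after x the machine is still in s4, and z then leads to the accepting state s5. Hence cdddccddc ∈ L(M).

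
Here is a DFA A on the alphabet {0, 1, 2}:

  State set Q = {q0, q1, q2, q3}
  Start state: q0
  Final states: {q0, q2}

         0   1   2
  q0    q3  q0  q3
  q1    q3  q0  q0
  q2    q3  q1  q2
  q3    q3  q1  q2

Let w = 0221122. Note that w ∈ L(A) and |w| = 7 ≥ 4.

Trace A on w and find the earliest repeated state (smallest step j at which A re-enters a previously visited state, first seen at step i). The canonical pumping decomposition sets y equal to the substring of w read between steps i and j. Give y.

2

State sequence: q0 -0-> q3 -2-> q2 -2-> q2 -1-> q1 -1-> q0 -2-> q3 -2-> q2
First repeat at step 3: q2 was already visited.

So i = 2, j = 3, giving x = w[0:2] = 02, y = w[2:3] = 2, z = w[3:7] = 1122.
Check: |xy| = 3 ≤ 4 and |y| = 1 ≥ 1. Reading y takes A from q2 back to q2, so every xyⁱz is accepted.
Since A has 4 states, any run of length ≥ 4 visits 4+1 states, so by pigeonhole some state repeats within the first 4 steps — that repeat gives the pumpable loop.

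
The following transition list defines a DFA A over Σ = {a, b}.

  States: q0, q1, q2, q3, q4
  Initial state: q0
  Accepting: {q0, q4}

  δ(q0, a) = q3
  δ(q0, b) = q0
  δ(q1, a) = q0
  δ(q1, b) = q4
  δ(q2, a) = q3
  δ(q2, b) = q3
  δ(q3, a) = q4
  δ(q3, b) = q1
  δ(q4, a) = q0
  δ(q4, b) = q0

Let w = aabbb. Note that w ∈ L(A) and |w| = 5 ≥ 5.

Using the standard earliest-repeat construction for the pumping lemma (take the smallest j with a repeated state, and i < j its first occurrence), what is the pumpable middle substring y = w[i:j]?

aab

Run of A on w = a a b b b:
  step 0: q0  (start)
  step 1: q3  (read a: q0→q3)
  step 2: q4  (read a: q3→q4)
  step 3: q0  (read b: q4→q0)   ← first repeat (q0 seen earlier)
  step 4: q0  (read b: q0→q0)
  step 5: q0  (read b: q0→q0)

So i = 0, j = 3, giving x = w[0:0] = ε, y = w[0:3] = aab, z = w[3:5] = bb.
Check: |xy| = 3 ≤ 5 and |y| = 3 ≥ 1. Reading y takes A from q0 back to q0, so every xyⁱz is accepted.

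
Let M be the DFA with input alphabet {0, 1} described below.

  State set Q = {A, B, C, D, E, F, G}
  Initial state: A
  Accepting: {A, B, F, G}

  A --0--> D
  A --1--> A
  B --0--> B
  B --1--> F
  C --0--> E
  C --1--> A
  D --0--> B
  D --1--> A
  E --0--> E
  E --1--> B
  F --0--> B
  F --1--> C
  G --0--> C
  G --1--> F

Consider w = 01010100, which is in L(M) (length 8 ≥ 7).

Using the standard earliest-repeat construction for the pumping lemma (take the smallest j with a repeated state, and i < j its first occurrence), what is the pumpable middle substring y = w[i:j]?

01

Run of M on w = 0 1 0 1 0 1 0 0:
  step 0: A  (start)
  step 1: D  (read 0: A→D)
  step 2: A  (read 1: D→A)   ← first repeat (A seen earlier)
  step 3: D  (read 0: A→D)
  step 4: A  (read 1: D→A)
  step 5: D  (read 0: A→D)
  step 6: A  (read 1: D→A)
  step 7: D  (read 0: A→D)
  step 8: B  (read 0: D→B)

So i = 0, j = 2, giving x = w[0:0] = ε, y = w[0:2] = 01, z = w[2:8] = 010100.
Check: |xy| = 2 ≤ 7 and |y| = 2 ≥ 1. Reading y takes M from A back to A, so every xyⁱz is accepted.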